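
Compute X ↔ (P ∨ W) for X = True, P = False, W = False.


X = True, P = False, W = False
Step 1: P ∨ W = False OR False = False
Step 2: X ↔ (False): true when both sides have same truth value.
Result: True ↔ False = False

False


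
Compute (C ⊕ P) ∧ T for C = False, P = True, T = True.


C = False, P = True, T = True
Step 1: C ⊕ P = False XOR True = True
Step 2: True ∧ T = True AND True = True
XOR true when exactly one of C,P is true; then AND with T.

True


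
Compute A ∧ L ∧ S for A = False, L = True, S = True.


A = False, L = True, S = True
Step 1: A ∧ L = False AND True = False
Step 2: (False) ∧ S = (False) AND True = False
AND is true only when ALL operands are true.

False


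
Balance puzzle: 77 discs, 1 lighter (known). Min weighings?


Each weighing has 3 outcomes (left heavy / balance / right heavy), so k weighings distinguish at most 3^k cases; splitting into three near-equal groups achieves this.
Need 3^k ≥ 77: 3^3 = 27 < 77 ≤ 3^4 = 81
k = ⌈log₃(77)⌉ = 4

4


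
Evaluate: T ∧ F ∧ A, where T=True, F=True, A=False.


T = True, F = True, A = False
Expression: T ∧ F ∧ A
Step 1: T ∧ F = True AND True = True
Step 2: (True) ∧ A = True AND False = False

False


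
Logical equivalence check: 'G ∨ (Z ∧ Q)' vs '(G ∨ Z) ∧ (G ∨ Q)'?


Expression 1: G ∨ (Z ∧ Q)
Expression 2: (G ∨ Z) ∧ (G ∨ Q)
Truth table (G Z Q | Expr1 Expr2):
  T T T |   T     T
  T T F |   T     T
  T F T |   T     T
  T F F |   T     T
  F T T |   T     T
  F T F |   F     F
  F F T |   F     F
  F F F |   F     F
All 8 rows agree, so the expressions are logically equivalent.

Yes


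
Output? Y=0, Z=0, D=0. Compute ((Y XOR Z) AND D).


Y XOR Z = 0^0 = 0
0 AND 0 = 0

0


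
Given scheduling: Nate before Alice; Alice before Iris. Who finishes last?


Constraints: Nate before Alice; Alice before Iris
The last task can have nothing scheduled after it, so it must never appear on the left of a 'before'.
Tasks appearing before some other task: Nate, Alice.
The only task not in that list is Iris → it is last.

Iris


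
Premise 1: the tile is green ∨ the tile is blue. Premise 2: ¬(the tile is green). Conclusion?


Disjunctive syllogism: P ∨ Q, ¬P ⊢ Q
Disjunction: the tile is green ∨ the tile is blue
We know it is not the case that the tile is green.
By disjunctive syllogism, the other disjunct must be true.

The tile is blue


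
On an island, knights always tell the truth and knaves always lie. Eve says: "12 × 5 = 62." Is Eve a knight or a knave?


Statement: "12 × 5 = 62."
Actual: 12 × 5 = 60
Claimed: 62
Statement is FALSE → Eve lies → Knave

Knave


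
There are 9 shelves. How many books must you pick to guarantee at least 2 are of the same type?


Pigeonhole: to guarantee k in one of n categories, need (k-1)×n + 1.
k = 2, n = 9
Minimum = (2-1) × 9 + 1 = 1 × 9 + 1

10


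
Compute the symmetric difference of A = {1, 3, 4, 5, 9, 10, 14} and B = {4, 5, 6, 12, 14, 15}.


A = {1, 3, 4, 5, 9, 10, 14}
B = {4, 5, 6, 12, 14, 15}
Operation: symmetric difference
In A only: [1, 3, 9, 10], in B only: [6, 12, 15]

{1, 3, 6, 9, 10, 12, 15}


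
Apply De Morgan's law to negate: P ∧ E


De Morgan's law: ¬(P ∧ Q) ≡ ¬P ∨ ¬Q
¬(P ∧ E) = ¬P ∨ ¬E

¬P ∨ ¬E


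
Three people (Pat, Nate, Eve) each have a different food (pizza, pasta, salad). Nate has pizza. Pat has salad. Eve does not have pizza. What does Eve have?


From clues:
  Nate → pizza
  Pat → salad
By elimination, Eve gets the remaining.

pasta


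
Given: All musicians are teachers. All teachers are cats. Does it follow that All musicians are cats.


Premise 1: All musicians are teachers.
Premise 2: All teachers are cats.
Conclusion: All musicians are cats.
Barbara syllogism (AAA-1): All A are B, All B are C → All A are C.
Middle term (teachers) distributed in premise 2.

Valid


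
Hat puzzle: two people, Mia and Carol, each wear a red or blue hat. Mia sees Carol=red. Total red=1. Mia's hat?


Total red = 1, Carol = red
Red accounted for: 1
Remaining for Mia: 0
Mia's hat is blue.

blue


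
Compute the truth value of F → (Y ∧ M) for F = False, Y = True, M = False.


F = False, Y = True, M = False
Step 1: Y ∧ M = True AND False = False
Step 2: F → (False): false only when F=True and consequent=False.
Result: True

True


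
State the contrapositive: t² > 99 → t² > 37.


Original: If t² > 99, then t² > 37
Contrapositive: If ¬Q, then ¬P
Negate Q: not (t² > 37)
Negate P: not (t² > 99)

If not (t² > 37), then not (t² > 99).


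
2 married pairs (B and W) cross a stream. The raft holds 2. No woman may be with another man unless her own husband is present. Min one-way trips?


Label couples B and W.
1. WB+WW → (far: WB,WW; near: HB,HW)
2. WB ←   (far: WW; near: HB,HW,WB)
3. HB+HW → (far: HB,HW,WW; near: WB)
4. HB ←   (far: HW,WW; near: HB,WB)  — HB returns, since WB is alone on near bank
5. HB+WB → (far: all four; near: empty)
Every state respects the constraint.
Minimum trips = 5

5


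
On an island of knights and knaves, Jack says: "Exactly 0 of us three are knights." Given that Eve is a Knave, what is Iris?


Jack claims exactly 0 knights among Jack, Eve, Iris.
Given: Eve is a Knave.

Case 1: Jack is a Knight (tells truth)
  Then exactly 0 of the three are knights.
  Counting Jack, Eve: 1 knight(s) so far. Need -1 more → impossible.
Case 2: Jack is a Knave (lies)
  Then the count is NOT 0.
  If Iris = Knave, count = 0 = 0 → claim would be true, contradicts lie.
  If Iris = Knight, count = 1 ≠ 0 → lie confirmed ✓

Iris is a Knight.

Knight


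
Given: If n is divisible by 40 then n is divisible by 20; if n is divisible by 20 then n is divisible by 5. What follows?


Hypothetical syllogism: P → Q, Q → R ⊢ P → R
Premise 1: n is divisible by 40 → n is divisible by 20
Premise 2: n is divisible by 20 → n is divisible by 5
Chain the implications: the middle term (n is divisible by 20) links the two.
Conclusion: If n is divisible by 40, then n is divisible by 5.

If n is divisible by 40, then n is divisible by 5.


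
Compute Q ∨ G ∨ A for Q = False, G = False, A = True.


Q = False, G = False, A = True
Step 1: Q ∨ G = False OR False = False
Step 2: False ∨ A = False OR True = True
OR is true when at least one operand is true.

True


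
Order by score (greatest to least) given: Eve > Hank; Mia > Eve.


Constraints: Eve > Hank; Mia > Eve
Method: at each step, the next-highest is the one remaining person who never appears on the smaller side of a constraint between remaining people.
  Step 1: remaining {Mia, Eve, Hank}; on the smaller side: {Eve, Hank} → Mia is next (Mia > Eve).
  Step 2: remaining {Eve, Hank}; on the smaller side: {Hank} → Eve is next (Eve > Hank).
  Step 3: only Hank remains → lowest.
Final ranking (highest to lowest):

Mia > Eve > Hank


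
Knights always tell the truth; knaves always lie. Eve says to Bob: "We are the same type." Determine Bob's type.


Eve says: "We are the same type."
Case 1: Eve is a Knight (truth-teller)
  Statement is true → they ARE the same → Bob is also a Knight
Case 2: Eve is a Knave (liar)
  Statement is false → they are NOT the same → Bob is a Knight
In both cases, Bob is a Knight.

Knight


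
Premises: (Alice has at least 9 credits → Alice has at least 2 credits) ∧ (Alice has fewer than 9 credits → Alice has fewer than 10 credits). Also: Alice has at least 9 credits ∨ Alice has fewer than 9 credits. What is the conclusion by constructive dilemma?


Constructive dilemma: (P → Q) ∧ (R → S), P ∨ R ⊢ Q ∨ S
Premise 1: Alice has at least 9 credits → Alice has at least 2 credits
Premise 2: Alice has fewer than 9 credits → Alice has fewer than 10 credits
Premise 3: Alice has at least 9 credits ∨ Alice has fewer than 9 credits
Case 1: Assuming Alice has at least 9 credits, then by Premise 1, Alice has at least 2 credits.
Case 2: Assuming Alice has fewer than 9 credits, then by Premise 2, Alice has fewer than 10 credits.
Since one of Alice has at least 9 credits or Alice has fewer than 9 credits must hold, we get Alice has at least 2 credits or Alice has fewer than 10 credits.

Alice has at least 2 credits or Alice has fewer than 10 credits.


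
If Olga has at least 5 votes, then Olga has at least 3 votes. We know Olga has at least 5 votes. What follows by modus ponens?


Modus ponens: P → Q, P ⊢ Q
P: Olga has at least 5 votes
Q: Olga has at least 3 votes
We have P → Q and P is true.
By modus ponens, Q must be true.

Olga has at least 3 votes


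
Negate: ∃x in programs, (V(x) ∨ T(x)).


Original: ∃x (V(x) ∨ T(x))
Rule: ¬∀→∃, ¬∃→∀, negate predicate.
Negation: ∀x (¬V(x) ∧ ¬T(x))

∀x (¬V(x) ∧ ¬T(x))


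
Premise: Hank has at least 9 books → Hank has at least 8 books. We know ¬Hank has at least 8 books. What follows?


Modus tollens: P → Q, ¬Q ⊢ ¬P
P: Hank has at least 9 books
Q: Hank has at least 8 books
We have P → Q and Q is false.
By modus tollens, P must be false.

It is not the case that Hank has at least 9 books


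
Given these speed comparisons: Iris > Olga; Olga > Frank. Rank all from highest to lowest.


Constraints: Iris > Olga; Olga > Frank
Method: at each step, the next-highest is the one remaining person who never appears on the smaller side of a constraint between remaining people.
  Step 1: remaining {Iris, Frank, Olga}; on the smaller side: {Frank, Olga} → Iris is next (Iris > Olga).
  Step 2: remaining {Frank, Olga}; on the smaller side: {Frank} → Olga is next (Olga > Frank).
  Step 3: only Frank remains → lowest.
Final ranking (highest to lowest):

Iris > Olga > Frank


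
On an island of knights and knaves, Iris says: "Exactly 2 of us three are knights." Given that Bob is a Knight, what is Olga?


Iris claims exactly 2 knights among Iris, Bob, Olga.
Given: Bob is a Knight.

Case 1: Iris is a Knight (tells truth)
  Then exactly 2 of the three are knights.
  Counting Iris, Bob: 2 knight(s) so far. Need 0 more → Olga = Knave.
Case 2: Iris is a Knave (lies)
  Then the count is NOT 2.
  If Olga = Knight, count = 2 = 2 → claim would be true, contradicts lie.
  If Olga = Knave, count = 1 ≠ 2 → lie confirmed ✓

Olga is a Knave.

Knave


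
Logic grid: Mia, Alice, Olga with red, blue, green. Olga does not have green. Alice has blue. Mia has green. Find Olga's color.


From clues:
  Alice → blue
  Mia → green
By elimination, Olga gets the remaining.

red


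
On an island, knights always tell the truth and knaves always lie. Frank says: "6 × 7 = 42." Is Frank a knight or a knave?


Statement: "6 × 7 = 42."
Actual: 6 × 7 = 42
Claimed: 42
Statement is TRUE → Frank tells the truth → Knight

Knight


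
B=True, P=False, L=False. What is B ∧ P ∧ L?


B = True, P = False, L = False
Expression: B ∧ P ∧ L
Step 1: B ∧ P = True AND False = False
Step 2: (False) ∧ L = False AND False = False

False


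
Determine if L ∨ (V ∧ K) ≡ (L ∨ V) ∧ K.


Expression 1: L ∨ (V ∧ K)
Expression 2: (L ∨ V) ∧ K
Truth table (L V K | Expr1 Expr2):
  T T T |   T     T
  T T F |   T     F   ← differ
  T F T |   T     T
  T F F |   T     F   ← differ
  F T T |   T     T
  F T F |   F     F
  F F T |   F     F
  F F F |   F     F
Counterexample: L=T, V=T, K=F gives Expr1 = T but Expr2 = F, so the expressions are NOT logically equivalent.

No


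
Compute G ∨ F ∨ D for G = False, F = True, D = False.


G = False, F = True, D = False
Step 1: G ∨ F = False OR True = True
Step 2: True ∨ D = True OR False = True
OR is true when at least one operand is true.

True


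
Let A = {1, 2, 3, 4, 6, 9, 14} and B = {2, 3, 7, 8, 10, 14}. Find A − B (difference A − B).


A = {1, 2, 3, 4, 6, 9, 14}
B = {2, 3, 7, 8, 10, 14}
Operation: difference A − B
In A but not B: 1, 4, 6, 9

{1, 4, 6, 9}


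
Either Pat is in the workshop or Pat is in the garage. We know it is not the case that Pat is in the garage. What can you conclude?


Disjunctive syllogism: P ∨ Q, ¬P ⊢ Q
Disjunction: Pat is in the workshop ∨ Pat is in the garage
We know it is not the case that Pat is in the garage.
By disjunctive syllogism, the other disjunct must be true.

Pat is in the workshop


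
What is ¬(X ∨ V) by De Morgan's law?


De Morgan's law: ¬(P ∨ Q) ≡ ¬P ∧ ¬Q
¬(X ∨ V) = ¬X ∧ ¬V

¬X ∧ ¬V


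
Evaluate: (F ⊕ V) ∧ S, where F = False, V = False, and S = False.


F = False, V = False, S = False
Step 1: F ⊕ V = False XOR False = False
Step 2: False ∧ S = False AND False = False
XOR true when exactly one of F,V is true; then AND with S.

False


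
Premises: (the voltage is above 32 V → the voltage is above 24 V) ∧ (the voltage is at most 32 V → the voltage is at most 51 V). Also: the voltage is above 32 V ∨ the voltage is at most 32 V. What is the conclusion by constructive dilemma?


Constructive dilemma: (P → Q) ∧ (R → S), P ∨ R ⊢ Q ∨ S
Premise 1: the voltage is above 32 V → the voltage is above 24 V
Premise 2: the voltage is at most 32 V → the voltage is at most 51 V
Premise 3: the voltage is above 32 V ∨ the voltage is at most 32 V
Case 1: Assuming the voltage is above 32 V, then by Premise 1, the voltage is above 24 V.
Case 2: Assuming the voltage is at most 32 V, then by Premise 2, the voltage is at most 51 V.
Since one of the voltage is above 32 V or the voltage is at most 32 V must hold, we get the voltage is above 24 V or the voltage is at most 51 V.

The voltage is above 24 V or the voltage is at most 51 V.


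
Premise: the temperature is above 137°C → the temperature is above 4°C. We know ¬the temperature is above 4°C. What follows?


Modus tollens: P → Q, ¬Q ⊢ ¬P
P: the temperature is above 137°C
Q: the temperature is above 4°C
We have P → Q and Q is false.
By modus tollens, P must be false.

It is not the case that the temperature is above 137°C


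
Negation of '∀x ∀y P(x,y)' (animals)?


Original: ∀x ∀y P(x,y)
Rule: ¬∀→∃, ¬∃→∀, negate predicate.
Negation: ∃x ∃y ¬P(x,y)

∃x ∃y ¬P(x,y)


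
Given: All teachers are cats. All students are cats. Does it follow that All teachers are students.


Premise 1: All teachers are cats.
Premise 2: All students are cats.
Conclusion: All teachers are students.
Fallacy: undistributed middle. cats is predicate in both.
Counterexample: teachers and students could be disjoint subsets of cats.

Invalid


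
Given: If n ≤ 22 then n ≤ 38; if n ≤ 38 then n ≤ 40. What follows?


Hypothetical syllogism: P → Q, Q → R ⊢ P → R
Premise 1: n ≤ 22 → n ≤ 38
Premise 2: n ≤ 38 → n ≤ 40
Chain the implications: the middle term (n ≤ 38) links the two.
Conclusion: If n ≤ 22, then n ≤ 40.

If n ≤ 22, then n ≤ 40.


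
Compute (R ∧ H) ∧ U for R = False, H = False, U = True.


R = False, H = False, U = True
Step 1: R ∧ H = False AND False = False
Step 2: False ∧ U = False AND True = False
AND is true only when ALL operands are true.

False


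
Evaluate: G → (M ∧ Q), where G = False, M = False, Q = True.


G = False, M = False, Q = True
Step 1: M ∧ Q = False AND True = False
Step 2: G → (False): false only when G=True and consequent=False.
Result: True

True


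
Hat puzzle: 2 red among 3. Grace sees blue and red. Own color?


Total red = 2, seen red = 1
Own red = 2 - 1 = 1
Grace's hat is red.

red


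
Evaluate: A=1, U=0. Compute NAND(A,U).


A AND U = 0
NOT(0) = 1

1


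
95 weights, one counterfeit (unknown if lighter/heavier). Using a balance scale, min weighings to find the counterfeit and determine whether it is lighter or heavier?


Let n = 95. 190 possibilities (n weights × lighter/heavier); each weighing has 3 outcomes.
Bound for k weighings: say the first weighing puts j weights on each pan. If it tips, the 2j weighed weights remain suspects (each with a known direction) and k-1 weighings give 3^(k-1) outcomes; 3^(k-1) is odd, so 2j ≤ 3^(k-1) - 1. If it balances, the n - 2j unweighed weights remain with direction unknown: 2(n - 2j) ≤ 3^(k-1) - 1 by the same parity argument. Adding, n ≤ (3^(k-1) - 1) + (3^(k-1) - 1)/2 = (3^k - 3)/2, and the classical three-group strategy achieves this (3 weights in 2 weighings, 12 in 3, 39 in 4, 120 in 5).
So we need the smallest k with (3^k - 3)/2 ≥ 95.
k = 4: (3^4 - 3)/2 = 39 < 95 ✗
k = 5: (3^5 - 3)/2 = 120 ≥ 95 ✓

5


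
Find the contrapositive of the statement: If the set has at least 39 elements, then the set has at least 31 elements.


Original: If the set has at least 39 elements, then the set has at least 31 elements
Contrapositive: If ¬Q, then ¬P
Negate Q: not (the set has at least 31 elements)
Negate P: not (the set has at least 39 elements)

If not (the set has at least 31 elements), then not (the set has at least 39 elements).


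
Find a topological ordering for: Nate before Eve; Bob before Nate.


Constraints: Nate before Eve; Bob before Nate
Method: repeatedly schedule the remaining task that has no remaining task required before it.
  Step 1: remaining {Nate, Eve, Bob}; every task except Bob still has a predecessor pending → schedule Bob.
  Step 2: remaining {Nate, Eve}; every task except Nate still has a predecessor pending → schedule Nate.
  Step 3: only Eve remains → schedule Eve.
Resulting order:

Bob → Nate → Eve


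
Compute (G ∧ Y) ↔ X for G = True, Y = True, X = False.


G = True, Y = True, X = False
Step 1: G ∧ Y = True AND True = True
Step 2: (True) ↔ X: true when both sides have same truth value.
Result: True ↔ False = False

False


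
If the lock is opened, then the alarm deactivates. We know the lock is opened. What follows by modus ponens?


Modus ponens: P → Q, P ⊢ Q
P: the lock is opened
Q: the alarm deactivates
We have P → Q and P is true.
By modus ponens, Q must be true.

The alarm deactivates


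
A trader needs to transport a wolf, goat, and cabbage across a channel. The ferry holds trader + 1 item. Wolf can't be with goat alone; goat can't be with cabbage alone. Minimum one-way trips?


1. trader+goat → 2. trader ← 3. trader+wolf → 4. trader+goat ← 5. trader+cabbage → 6. trader ← 7. trader+goat →
Minimum trips = 7

7


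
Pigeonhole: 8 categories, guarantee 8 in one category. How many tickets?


Pigeonhole: to guarantee k in one of n categories, need (k-1)×n + 1.
k = 8, n = 8
Minimum = (8-1) × 8 + 1 = 7 × 8 + 1

57


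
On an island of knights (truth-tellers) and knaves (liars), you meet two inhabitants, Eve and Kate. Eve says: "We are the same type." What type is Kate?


Eve says: "We are the same type."
Case 1: Eve is a Knight (truth-teller)
  Statement is true → they ARE the same → Kate is also a Knight
Case 2: Eve is a Knave (liar)
  Statement is false → they are NOT the same → Kate is a Knight
In both cases, Kate is a Knight.

Knight


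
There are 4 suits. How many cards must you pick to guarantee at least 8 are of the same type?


Pigeonhole: to guarantee k in one of n categories, need (k-1)×n + 1.
k = 8, n = 4
Minimum = (8-1) × 4 + 1 = 7 × 4 + 1

29


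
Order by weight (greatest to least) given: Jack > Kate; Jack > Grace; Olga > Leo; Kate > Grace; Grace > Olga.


Constraints: Jack > Kate; Jack > Grace; Olga > Leo; Kate > Grace; Grace > Olga
Method: at each step, the next-highest is the one remaining person who never appears on the smaller side of a constraint between remaining people.
  Step 1: remaining {Grace, Leo, Jack, Kate, Olga}; on the smaller side: {Grace, Leo, Kate, Olga} → Jack is next (Jack > Kate; Jack > Grace).
  Step 2: remaining {Grace, Leo, Kate, Olga}; on the smaller side: {Grace, Leo, Olga} → Kate is next (Kate > Grace).
  Step 3: remaining {Grace, Leo, Olga}; on the smaller side: {Leo, Olga} → Grace is next (Grace > Olga).
  Step 4: remaining {Leo, Olga}; on the smaller side: {Leo} → Olga is next (Olga > Leo).
  Step 5: only Leo remains → lowest.
Final ranking (highest to lowest):

Jack > Kate > Grace > Olga > Leo


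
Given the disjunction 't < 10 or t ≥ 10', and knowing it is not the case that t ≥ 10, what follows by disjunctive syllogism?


Disjunctive syllogism: P ∨ Q, ¬P ⊢ Q
Disjunction: t < 10 ∨ t ≥ 10
We know it is not the case that t ≥ 10.
By disjunctive syllogism, the other disjunct must be true.

t < 10


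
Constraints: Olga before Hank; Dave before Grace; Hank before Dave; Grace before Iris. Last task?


Constraints: Olga before Hank; Dave before Grace; Hank before Dave; Grace before Iris
The last task can have nothing scheduled after it, so it must never appear on the left of a 'before'.
Tasks appearing before some other task: Olga, Dave, Hank, Grace.
The only task not in that list is Iris → it is last.

Iris


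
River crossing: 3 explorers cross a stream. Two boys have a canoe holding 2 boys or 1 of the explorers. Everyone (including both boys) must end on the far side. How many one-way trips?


Per crossing of one of the explorers: boys→, one←, one of the explorers→, one← = 4 trips
3 × 4 = 12, + 1 final boys→ = 13
Minimum trips = 13

13


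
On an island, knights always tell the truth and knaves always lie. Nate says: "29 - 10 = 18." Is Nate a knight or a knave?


Statement: "29 - 10 = 18."
Actual: 29 - 10 = 19
Claimed: 18
Statement is FALSE → Nate lies → Knave

Knave


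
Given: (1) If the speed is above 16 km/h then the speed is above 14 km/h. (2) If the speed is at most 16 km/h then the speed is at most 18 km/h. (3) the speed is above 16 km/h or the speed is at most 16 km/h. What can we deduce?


Constructive dilemma: (P → Q) ∧ (R → S), P ∨ R ⊢ Q ∨ S
Premise 1: the speed is above 16 km/h → the speed is above 14 km/h
Premise 2: the speed is at most 16 km/h → the speed is at most 18 km/h
Premise 3: the speed is above 16 km/h ∨ the speed is at most 16 km/h
Case 1: Assuming the speed is above 16 km/h, then by Premise 1, the speed is above 14 km/h.
Case 2: Assuming the speed is at most 16 km/h, then by Premise 2, the speed is at most 18 km/h.
Since one of the speed is above 16 km/h or the speed is at most 16 km/h must hold, we get the speed is above 14 km/h or the speed is at most 18 km/h.

The speed is above 14 km/h or the speed is at most 18 km/h.


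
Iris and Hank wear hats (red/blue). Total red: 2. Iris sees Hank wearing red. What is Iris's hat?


Total red = 2, Hank = red
Red accounted for: 1
Remaining for Iris: 1
Iris's hat is red.

red


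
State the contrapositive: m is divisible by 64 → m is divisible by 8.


Original: If m is divisible by 64, then m is divisible by 8
Contrapositive: If ¬Q, then ¬P
Negate Q: not (m is divisible by 8)
Negate P: not (m is divisible by 64)

If not (m is divisible by 8), then not (m is divisible by 64).


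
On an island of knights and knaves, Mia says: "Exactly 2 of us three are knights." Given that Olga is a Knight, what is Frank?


Mia claims exactly 2 knights among Mia, Olga, Frank.
Given: Olga is a Knight.

Case 1: Mia is a Knight (tells truth)
  Then exactly 2 of the three are knights.
  Counting Mia, Olga: 2 knight(s) so far. Need 0 more → Frank = Knave.
Case 2: Mia is a Knave (lies)
  Then the count is NOT 2.
  If Frank = Knight, count = 2 = 2 → claim would be true, contradicts lie.
  If Frank = Knave, count = 1 ≠ 2 → lie confirmed ✓

Frank is a Knave.

Knave


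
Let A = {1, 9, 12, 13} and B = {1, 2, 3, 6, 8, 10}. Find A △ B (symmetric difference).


A = {1, 9, 12, 13}
B = {1, 2, 3, 6, 8, 10}
Operation: symmetric difference
In A only: [9, 12, 13], in B only: [2, 3, 6, 8, 10]

{2, 3, 6, 8, 9, 10, 12, 13}


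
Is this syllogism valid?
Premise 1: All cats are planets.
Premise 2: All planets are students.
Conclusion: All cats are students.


Premise 1: All cats are planets.
Premise 2: All planets are students.
Conclusion: All cats are students.
Barbara syllogism (AAA-1): All A are B, All B are C → All A are C.
Middle term (planets) distributed in premise 2.

Valid


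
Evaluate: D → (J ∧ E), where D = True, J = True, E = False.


D = True, J = True, E = False
Step 1: J ∧ E = True AND False = False
Step 2: D → (False): false only when D=True and consequent=False.
Result: False

False


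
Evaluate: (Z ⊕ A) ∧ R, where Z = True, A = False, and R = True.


Z = True, A = False, R = True
Step 1: Z ⊕ A = True XOR False = True
Step 2: True ∧ R = True AND True = True
XOR true when exactly one of Z,A is true; then AND with R.

True


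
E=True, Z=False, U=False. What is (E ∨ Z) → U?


E = True, Z = False, U = False
Expression: (E ∨ Z) → U
Step 1: E ∨ Z = True OR False = True
Step 2: (True) → U = True → False (false only if antecedent True and consequent False) = False

False


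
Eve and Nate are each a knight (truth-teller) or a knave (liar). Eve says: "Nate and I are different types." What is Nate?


Eve says: "Nate and I are different types."
Case 1: Eve is a Knight (truth-teller)
  Statement is true → they ARE different → Nate is a Knave
Case 2: Eve is a Knave (liar)
  Statement is false → they are NOT different → Nate is a Knave
In both cases, Nate is a Knave.

Knave


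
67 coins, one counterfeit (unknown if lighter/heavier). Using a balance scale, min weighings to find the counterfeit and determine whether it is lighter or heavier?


Let n = 67. 134 possibilities (n coins × lighter/heavier); each weighing has 3 outcomes.
Bound for k weighings: say the first weighing puts j coins on each pan. If it tips, the 2j weighed coins remain suspects (each with a known direction) and k-1 weighings give 3^(k-1) outcomes; 3^(k-1) is odd, so 2j ≤ 3^(k-1) - 1. If it balances, the n - 2j unweighed coins remain with direction unknown: 2(n - 2j) ≤ 3^(k-1) - 1 by the same parity argument. Adding, n ≤ (3^(k-1) - 1) + (3^(k-1) - 1)/2 = (3^k - 3)/2, and the classical three-group strategy achieves this (3 coins in 2 weighings, 12 in 3, 39 in 4, 120 in 5).
So we need the smallest k with (3^k - 3)/2 ≥ 67.
k = 4: (3^4 - 3)/2 = 39 < 67 ✗
k = 5: (3^5 - 3)/2 = 120 ≥ 67 ✓

5


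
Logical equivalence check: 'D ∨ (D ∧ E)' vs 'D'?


Expression 1: D ∨ (D ∧ E)
Expression 2: D
Truth table (D E | Expr1 Expr2):
  T T |   T     T
  T F |   T     T
  F T |   F     F
  F F |   F     F
All 4 rows agree, so the expressions are logically equivalent.

Yes


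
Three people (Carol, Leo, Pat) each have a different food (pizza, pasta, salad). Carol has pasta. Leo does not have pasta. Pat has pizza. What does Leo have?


From clues:
  Pat → pizza
  Carol → pasta
By elimination, Leo gets the remaining.

salad


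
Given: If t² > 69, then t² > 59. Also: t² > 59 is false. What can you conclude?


Modus tollens: P → Q, ¬Q ⊢ ¬P
P: t² > 69
Q: t² > 59
We have P → Q and Q is false.
By modus tollens, P must be false.

It is not the case that t² > 69


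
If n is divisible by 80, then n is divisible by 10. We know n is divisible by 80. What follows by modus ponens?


Modus ponens: P → Q, P ⊢ Q
P: n is divisible by 80
Q: n is divisible by 10
We have P → Q and P is true.
By modus ponens, Q must be true.

n is divisible by 10


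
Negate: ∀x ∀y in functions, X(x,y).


Original: ∀x ∀y X(x,y)
Rule: ¬∀→∃, ¬∃→∀, negate predicate.
Negation: ∃x ∃y ¬X(x,y)

∃x ∃y ¬X(x,y)


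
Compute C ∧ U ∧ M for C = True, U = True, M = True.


C = True, U = True, M = True
Step 1: C ∧ U = True AND True = True
Step 2: (True) ∧ M = (True) AND True = True
AND is true only when ALL operands are true.

True


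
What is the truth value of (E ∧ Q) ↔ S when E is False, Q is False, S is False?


E = False, Q = False, S = False
Step 1: E ∧ Q = False AND False = False
Step 2: (False) ↔ S: true when both sides have same truth value.
Result: False ↔ False = True

True


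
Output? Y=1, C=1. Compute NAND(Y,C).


Y AND C = 1
NOT(1) = 0

0


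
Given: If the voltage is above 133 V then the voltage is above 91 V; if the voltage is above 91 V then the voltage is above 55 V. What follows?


Hypothetical syllogism: P → Q, Q → R ⊢ P → R
Premise 1: the voltage is above 133 V → the voltage is above 91 V
Premise 2: the voltage is above 91 V → the voltage is above 55 V
Chain the implications: the middle term (the voltage is above 91 V) links the two.
Conclusion: If the voltage is above 133 V, then the voltage is above 55 V.

If the voltage is above 133 V, then the voltage is above 55 V.


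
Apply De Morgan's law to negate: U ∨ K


De Morgan's law: ¬(P ∨ Q) ≡ ¬P ∧ ¬Q
¬(U ∨ K) = ¬U ∧ ¬K

¬U ∧ ¬K


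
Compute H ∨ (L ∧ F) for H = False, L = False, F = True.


H = False, L = False, F = True
Step 1: L ∧ F = False AND True = False
Step 2: H ∨ False = False OR False = False
AND evaluated first (higher precedence); then OR applied.

False


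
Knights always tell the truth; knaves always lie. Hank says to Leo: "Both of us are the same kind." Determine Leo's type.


Hank says: "Both of us are the same kind."
Case 1: Hank is a Knight (truth-teller)
  Statement is true → they ARE the same → Leo is also a Knight
Case 2: Hank is a Knave (liar)
  Statement is false → they are NOT the same → Leo is a Knight
In both cases, Leo is a Knight.

Knight


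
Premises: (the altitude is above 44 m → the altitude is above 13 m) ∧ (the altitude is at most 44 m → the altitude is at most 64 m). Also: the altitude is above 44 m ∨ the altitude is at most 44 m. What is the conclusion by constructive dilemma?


Constructive dilemma: (P → Q) ∧ (R → S), P ∨ R ⊢ Q ∨ S
Premise 1: the altitude is above 44 m → the altitude is above 13 m
Premise 2: the altitude is at most 44 m → the altitude is at most 64 m
Premise 3: the altitude is above 44 m ∨ the altitude is at most 44 m
Case 1: Assuming the altitude is above 44 m, then by Premise 1, the altitude is above 13 m.
Case 2: Assuming the altitude is at most 44 m, then by Premise 2, the altitude is at most 64 m.
Since one of the altitude is above 44 m or the altitude is at most 44 m must hold, we get the altitude is above 13 m or the altitude is at most 64 m.

The altitude is above 13 m or the altitude is at most 64 m.


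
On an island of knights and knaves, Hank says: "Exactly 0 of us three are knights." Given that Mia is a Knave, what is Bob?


Hank claims exactly 0 knights among Hank, Mia, Bob.
Given: Mia is a Knave.

Case 1: Hank is a Knight (tells truth)
  Then exactly 0 of the three are knights.
  Counting Hank, Mia: 1 knight(s) so far. Need -1 more → impossible.
Case 2: Hank is a Knave (lies)
  Then the count is NOT 0.
  If Bob = Knave, count = 0 = 0 → claim would be true, contradicts lie.
  If Bob = Knight, count = 1 ≠ 0 → lie confirmed ✓

Bob is a Knight.

Knight


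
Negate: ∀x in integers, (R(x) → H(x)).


Original: ∀x (R(x) → H(x))
Rule: ¬∀→∃, ¬∃→∀, negate predicate.
Negation: ∃x (R(x) ∧ ¬H(x))

∃x (R(x) ∧ ¬H(x))


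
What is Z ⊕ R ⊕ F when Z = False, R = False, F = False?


Z = False, R = False, F = False
Step 1: Z ⊕ R = False XOR False = False
Step 2: False ⊕ F = False XOR False = False
XOR is true when an odd number of operands are true.

False


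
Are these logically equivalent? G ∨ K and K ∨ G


Expression 1: G ∨ K
Expression 2: K ∨ G
Truth table (G K | Expr1 Expr2):
  T T |   T     T
  T F |   T     T
  F T |   T     T
  F F |   F     F
All 4 rows agree, so the expressions are logically equivalent.

Yes


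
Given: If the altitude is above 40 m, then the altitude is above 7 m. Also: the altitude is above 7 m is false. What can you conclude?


Modus tollens: P → Q, ¬Q ⊢ ¬P
P: the altitude is above 40 m
Q: the altitude is above 7 m
We have P → Q and Q is false.
By modus tollens, P must be false.

It is not the case that the altitude is above 40 m


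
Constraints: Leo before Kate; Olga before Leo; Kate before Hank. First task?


Constraints: Leo before Kate; Olga before Leo; Kate before Hank
The first task can have nothing scheduled before it, so it must never appear on the right of a 'before'.
Tasks appearing after some 'before': Kate, Leo, Hank.
The only task not in that list is Olga → it is first.

Olga


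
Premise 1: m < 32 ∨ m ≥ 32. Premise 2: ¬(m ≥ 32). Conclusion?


Disjunctive syllogism: P ∨ Q, ¬P ⊢ Q
Disjunction: m < 32 ∨ m ≥ 32
We know it is not the case that m ≥ 32.
By disjunctive syllogism, the other disjunct must be true.

m < 32


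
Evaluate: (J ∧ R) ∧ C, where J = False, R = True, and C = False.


J = False, R = True, C = False
Step 1: J ∧ R = False AND True = False
Step 2: False ∧ C = False AND False = False
AND is true only when ALL operands are true.

False


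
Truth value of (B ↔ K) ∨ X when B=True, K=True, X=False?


B = True, K = True, X = False
Expression: (B ↔ K) ∨ X
Step 1: B ↔ K = (True iff True) (true when values match) = True
Step 2: (True) ∨ X = True OR False = True

True


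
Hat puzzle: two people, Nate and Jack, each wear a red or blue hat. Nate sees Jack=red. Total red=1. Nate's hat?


Total red = 1, Jack = red
Red accounted for: 1
Remaining for Nate: 0
Nate's hat is blue.

blue


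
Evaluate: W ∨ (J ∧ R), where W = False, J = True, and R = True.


W = False, J = True, R = True
Step 1: J ∧ R = True AND True = True
Step 2: W ∨ True = False OR True = True
AND evaluated first (higher precedence); then OR applied.

True


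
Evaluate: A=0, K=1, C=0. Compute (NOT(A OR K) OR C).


A OR K = 1
NOT(1) = 0
0 OR 0 = 0

0


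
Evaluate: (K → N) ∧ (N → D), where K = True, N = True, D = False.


K = True, N = True, D = False
Step 1: K → N is false only when K=True and N=False. Result: True
Step 2: N → D is false only when N=True and D=False. Result: False
Step 3: True ∧ False = False

False


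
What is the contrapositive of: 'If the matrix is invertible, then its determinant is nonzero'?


Original: If the matrix is invertible, then its determinant is nonzero
Contrapositive: If ¬Q, then ¬P
Negate Q: not (its determinant is nonzero)
Negate P: not (the matrix is invertible)

If not (its determinant is nonzero), then not (the matrix is invertible).


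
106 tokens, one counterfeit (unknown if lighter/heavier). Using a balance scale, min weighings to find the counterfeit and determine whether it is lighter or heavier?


Let n = 106. 212 possibilities (n tokens × lighter/heavier); each weighing has 3 outcomes.
Bound for k weighings: say the first weighing puts j tokens on each pan. If it tips, the 2j weighed tokens remain suspects (each with a known direction) and k-1 weighings give 3^(k-1) outcomes; 3^(k-1) is odd, so 2j ≤ 3^(k-1) - 1. If it balances, the n - 2j unweighed tokens remain with direction unknown: 2(n - 2j) ≤ 3^(k-1) - 1 by the same parity argument. Adding, n ≤ (3^(k-1) - 1) + (3^(k-1) - 1)/2 = (3^k - 3)/2, and the classical three-group strategy achieves this (3 tokens in 2 weighings, 12 in 3, 39 in 4, 120 in 5).
So we need the smallest k with (3^k - 3)/2 ≥ 106.
k = 4: (3^4 - 3)/2 = 39 < 106 ✗
k = 5: (3^5 - 3)/2 = 120 ≥ 106 ✓

5


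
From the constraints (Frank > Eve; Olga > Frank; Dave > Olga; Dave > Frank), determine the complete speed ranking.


Constraints: Frank > Eve; Olga > Frank; Dave > Olga; Dave > Frank
Method: at each step, the next-highest is the one remaining person who never appears on the smaller side of a constraint between remaining people.
  Step 1: remaining {Eve, Dave, Olga, Frank}; on the smaller side: {Eve, Olga, Frank} → Dave is next (Dave > Olga; Dave > Frank).
  Step 2: remaining {Eve, Olga, Frank}; on the smaller side: {Eve, Frank} → Olga is next (Olga > Frank).
  Step 3: remaining {Eve, Frank}; on the smaller side: {Eve} → Frank is next (Frank > Eve).
  Step 4: only Eve remains → lowest.
Final ranking (highest to lowest):

Dave > Olga > Frank > Eve


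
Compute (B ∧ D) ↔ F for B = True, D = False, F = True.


B = True, D = False, F = True
Step 1: B ∧ D = True AND False = False
Step 2: (False) ↔ F: true when both sides have same truth value.
Result: False ↔ True = False

False


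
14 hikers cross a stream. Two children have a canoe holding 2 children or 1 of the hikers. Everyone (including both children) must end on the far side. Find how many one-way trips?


Per crossing of one of the hikers: children→, one←, one of the hikers→, one← = 4 trips
14 × 4 = 56, + 1 final children→ = 57
Minimum trips = 57

57


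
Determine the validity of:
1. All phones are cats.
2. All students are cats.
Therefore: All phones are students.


Premise 1: All phones are cats.
Premise 2: All students are cats.
Conclusion: All phones are students.
Fallacy: undistributed middle. cats is predicate in both.
Counterexample: phones and students could be disjoint subsets of cats.

Invalid


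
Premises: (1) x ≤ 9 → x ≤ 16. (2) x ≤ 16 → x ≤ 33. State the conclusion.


Hypothetical syllogism: P → Q, Q → R ⊢ P → R
Premise 1: x ≤ 9 → x ≤ 16
Premise 2: x ≤ 16 → x ≤ 33
Chain the implications: the middle term (x ≤ 16) links the two.
Conclusion: If x ≤ 9, then x ≤ 33.

If x ≤ 9, then x ≤ 33.


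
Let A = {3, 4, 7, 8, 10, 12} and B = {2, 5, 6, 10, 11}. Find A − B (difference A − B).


A = {3, 4, 7, 8, 10, 12}
B = {2, 5, 6, 10, 11}
Operation: difference A − B
In A but not B: 3, 4, 7, 8, 12

{3, 4, 7, 8, 12}


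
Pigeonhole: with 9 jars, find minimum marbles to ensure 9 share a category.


Pigeonhole: to guarantee k in one of n categories, need (k-1)×n + 1.
k = 9, n = 9
Minimum = (9-1) × 9 + 1 = 8 × 9 + 1

73


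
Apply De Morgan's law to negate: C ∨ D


De Morgan's law: ¬(P ∨ Q) ≡ ¬P ∧ ¬Q
¬(C ∨ D) = ¬C ∧ ¬D

¬C ∧ ¬D


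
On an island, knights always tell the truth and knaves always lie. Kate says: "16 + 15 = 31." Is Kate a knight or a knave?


Statement: "16 + 15 = 31."
Actual: 16 + 15 = 31
Claimed: 31
Statement is TRUE → Kate tells the truth → Knight

Knight


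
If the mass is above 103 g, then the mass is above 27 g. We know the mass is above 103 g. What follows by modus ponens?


Modus ponens: P → Q, P ⊢ Q
P: the mass is above 103 g
Q: the mass is above 27 g
We have P → Q and P is true.
By modus ponens, Q must be true.

The mass is above 27 g


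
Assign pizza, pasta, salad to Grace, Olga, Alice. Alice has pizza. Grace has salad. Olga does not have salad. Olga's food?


From clues:
  Alice → pizza
  Grace → salad
By elimination, Olga gets the remaining.

pasta


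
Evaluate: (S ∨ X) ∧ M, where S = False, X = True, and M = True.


S = False, X = True, M = True
Step 1: S ∨ X = False OR True = True
Step 2: True ∧ M = True AND True = True
OR is true when at least one operand is true; AND requires both.

True


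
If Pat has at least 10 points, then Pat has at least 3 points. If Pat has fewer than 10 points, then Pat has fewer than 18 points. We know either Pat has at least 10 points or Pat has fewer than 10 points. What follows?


Constructive dilemma: (P → Q) ∧ (R → S), P ∨ R ⊢ Q ∨ S
Premise 1: Pat has at least 10 points → Pat has at least 3 points
Premise 2: Pat has fewer than 10 points → Pat has fewer than 18 points
Premise 3: Pat has at least 10 points ∨ Pat has fewer than 10 points
Case 1: Assuming Pat has at least 10 points, then by Premise 1, Pat has at least 3 points.
Case 2: Assuming Pat has fewer than 10 points, then by Premise 2, Pat has fewer than 18 points.
Since one of Pat has at least 10 points or Pat has fewer than 10 points must hold, we get Pat has at least 3 points or Pat has fewer than 18 points.

Pat has at least 3 points or Pat has fewer than 18 points.
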